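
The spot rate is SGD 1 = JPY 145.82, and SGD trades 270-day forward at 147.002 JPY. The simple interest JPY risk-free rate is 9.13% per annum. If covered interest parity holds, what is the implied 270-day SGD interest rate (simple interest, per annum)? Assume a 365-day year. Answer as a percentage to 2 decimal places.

7.97%

T = 270/365 years.
F/S = 147.002/145.82 = 1.0081059 = (growth of JPY) / (growth of SGD).
The JPY side grows by 1 + 0.0913×270/365 = 1.067537.
That pins the SGD growth at 1.0589532.
(1.0589532 − 1)/T = 0.079696, i.e. 7.97%.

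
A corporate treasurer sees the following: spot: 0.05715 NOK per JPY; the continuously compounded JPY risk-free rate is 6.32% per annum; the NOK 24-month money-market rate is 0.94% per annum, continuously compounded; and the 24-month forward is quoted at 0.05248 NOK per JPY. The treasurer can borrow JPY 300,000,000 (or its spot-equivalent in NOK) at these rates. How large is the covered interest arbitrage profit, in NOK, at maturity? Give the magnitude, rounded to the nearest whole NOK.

NOK 394,908

T = 2 years.
Route A — deposit JPY, sell forward: 300,000,000 × 1.1347359719 × 0.05248 = NOK 17,865,283.14.
Route B — convert at spot, deposit NOK: 300,000,000 × 0.05715 × 1.0189778327 = NOK 17,470,374.94.
The quoted forward overvalues JPY, so borrow NOK, buy JPY at spot, deposit the JPY at 6.32%, and sell the proceeds forward at 0.05248.
The gap between the two covered legs is NOK 394,908.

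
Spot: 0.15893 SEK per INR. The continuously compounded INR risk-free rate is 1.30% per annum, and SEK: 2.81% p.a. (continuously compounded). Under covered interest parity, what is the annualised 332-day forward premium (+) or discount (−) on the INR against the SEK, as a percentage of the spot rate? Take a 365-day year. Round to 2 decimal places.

T = 332/365 years.
No-arbitrage forward: 0.15893 × 1.0258889 / 1.0118948 = 0.16112794 SEK/INR.
Annualised premium = (F − S)/S × (1/T) = (0.16112794 − 0.15893)/0.15893 ÷ (332/365) = 1.52%.

+1.52%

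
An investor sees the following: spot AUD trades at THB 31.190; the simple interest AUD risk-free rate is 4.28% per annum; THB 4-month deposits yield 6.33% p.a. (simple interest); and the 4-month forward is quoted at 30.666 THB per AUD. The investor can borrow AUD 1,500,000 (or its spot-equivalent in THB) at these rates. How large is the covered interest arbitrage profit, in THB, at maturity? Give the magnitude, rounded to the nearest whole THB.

T = 4/12 years.
Invest the AUD and cover forward: 1,500,000 × 1.0142666667 × 30.666 = THB 46,655,252.40.
Convert at spot and invest in THB: 1,500,000 × 31.190 × 1.021100 = THB 47,772,163.50.
The quoted forward undervalues AUD, so borrow AUD, convert to THB at spot, deposit the THB at 6.33%, and buy AUD forward at 30.666 to cover the loan.
Profit = 47,772,163.50 − 46,655,252.40 = THB 1,116,911.

THB 1,116,911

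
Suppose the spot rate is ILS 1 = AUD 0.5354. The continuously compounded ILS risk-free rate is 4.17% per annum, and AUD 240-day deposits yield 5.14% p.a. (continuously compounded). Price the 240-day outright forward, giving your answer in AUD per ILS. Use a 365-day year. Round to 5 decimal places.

T = 240/365 years.
AUD growth factor: e^(0.0514×240/365) = 1.0343749.
ILS accumulates by e^(0.0417×240/365) = 1.0277985.
Forward (AUD per ILS) = 0.5354 × 1.0343749 / 1.0277985 = 0.5388258.

0.53883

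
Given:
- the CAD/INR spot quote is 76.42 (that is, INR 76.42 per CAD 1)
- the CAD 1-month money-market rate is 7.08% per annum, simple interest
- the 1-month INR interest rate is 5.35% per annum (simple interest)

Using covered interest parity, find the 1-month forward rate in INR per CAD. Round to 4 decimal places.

76.3105

T = 1/12 years.
Growth of 1 INR over T: 1 + 0.0535×1/12 = 1.00445833.
CAD growth factor: 1 + 0.0708×1/12 = 1.005900.
Forward (INR per CAD) = 76.42 × 1.00445833 / 1.005900 = 76.310474.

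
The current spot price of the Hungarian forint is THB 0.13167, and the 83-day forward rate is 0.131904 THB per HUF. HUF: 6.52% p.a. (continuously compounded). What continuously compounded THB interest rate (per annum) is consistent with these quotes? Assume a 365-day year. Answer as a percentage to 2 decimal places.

T = 83/365 years.
CIP gives F = S · g_THB/g_HUF, so g_THB/g_HUF = 0.131904/0.13167 = 1.0017772.
HUF growth factor: e^(0.0652×83/365) = 1.0149368.
Hence g_THB = 1.0167405.
r = ln(1.0167405)/(83/365) = 0.073008 → 7.30%.

7.30%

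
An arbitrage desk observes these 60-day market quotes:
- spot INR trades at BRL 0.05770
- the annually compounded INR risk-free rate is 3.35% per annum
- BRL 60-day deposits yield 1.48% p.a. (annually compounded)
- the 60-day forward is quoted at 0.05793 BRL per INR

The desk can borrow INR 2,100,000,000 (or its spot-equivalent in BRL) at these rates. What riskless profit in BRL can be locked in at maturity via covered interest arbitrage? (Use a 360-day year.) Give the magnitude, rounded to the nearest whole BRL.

T = 60/360 years.
Keep in INR, deliver into the forward: 2,100,000,000·1.00550695788·0.05793 = BRL 122,322,937.95.
Swap to BRL now, deposit: 2,100,000,000·0.05770·1.00245159171 = BRL 121,467,059.37.
The quoted forward overvalues INR, so borrow BRL, buy INR at spot, deposit the INR at 3.35%, and sell the proceeds forward at 0.05793.
The gap between the two covered legs is BRL 855,879.

BRL 855,879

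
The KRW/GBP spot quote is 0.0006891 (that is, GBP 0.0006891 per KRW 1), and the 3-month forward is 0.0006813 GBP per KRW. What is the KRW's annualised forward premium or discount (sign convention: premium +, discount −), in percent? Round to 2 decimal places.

-4.53%

T = 3/12 years.
Period premium: (0.0006813 − 0.0006891)/0.0006891 = -0.0113191.
×(1/T) gives -4.53% p.a.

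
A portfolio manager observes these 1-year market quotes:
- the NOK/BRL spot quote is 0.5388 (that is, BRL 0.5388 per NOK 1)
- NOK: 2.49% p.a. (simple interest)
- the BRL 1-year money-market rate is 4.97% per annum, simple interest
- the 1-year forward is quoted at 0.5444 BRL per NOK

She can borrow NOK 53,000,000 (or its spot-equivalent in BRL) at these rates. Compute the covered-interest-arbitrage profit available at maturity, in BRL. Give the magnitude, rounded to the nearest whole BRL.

T = 1 year.
Invest the NOK and cover forward: 53,000,000 × 1.024900 × 0.5444 = BRL 29,571,644.68.
Convert at spot and invest in BRL: 53,000,000 × 0.5388 × 1.049700 = BRL 29,975,653.08.
The quoted forward undervalues NOK, so borrow NOK, convert to BRL at spot, deposit the BRL at 4.97%, and buy NOK forward at 0.5444 to cover the loan.
Profit = 29,975,653.08 − 29,571,644.68 = BRL 404,008.

BRL 404,008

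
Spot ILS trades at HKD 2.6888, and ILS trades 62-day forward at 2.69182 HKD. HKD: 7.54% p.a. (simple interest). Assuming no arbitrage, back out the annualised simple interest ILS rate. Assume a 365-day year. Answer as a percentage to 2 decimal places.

T = 62/365 years.
By CIP, F/S equals the HKD-to-ILS growth ratio: 2.69182/2.6888 = 1.0011232.
HKD growth factor: 1 + 0.0754×62/365 = 1.0128077.
Hence g_ILS = 1.0116714.
(1.0116714 − 1)/T = 0.068711, i.e. 6.87%.

6.87%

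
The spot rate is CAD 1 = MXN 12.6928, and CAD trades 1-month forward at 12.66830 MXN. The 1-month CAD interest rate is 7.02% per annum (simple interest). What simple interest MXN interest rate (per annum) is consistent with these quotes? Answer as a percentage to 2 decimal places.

T = 1/12 years.
CIP gives F = S · g_MXN/g_CAD, so g_MXN/g_CAD = 12.6683/12.6928 = 0.9980698.
The CAD side grows by 1 + 0.0702×1/12 = 1.005850.
So the MXN growth factor = 1.0039085.
(1.0039085 − 1)/T = 0.046902, i.e. 4.69%.

4.69%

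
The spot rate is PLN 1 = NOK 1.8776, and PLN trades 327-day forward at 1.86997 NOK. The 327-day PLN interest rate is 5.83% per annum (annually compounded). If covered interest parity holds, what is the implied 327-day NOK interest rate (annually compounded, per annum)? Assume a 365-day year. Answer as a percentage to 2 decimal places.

5.35%

T = 327/365 years.
F/S = 1.86997/1.8776 = 0.9959363 = (growth of NOK) / (growth of PLN).
PLN growth factor: (1 + 0.0583)^(327/365) = 1.0520752.
So the NOK growth factor = 1.0477999.
r = 1.0477999^(365/327) − 1 = 0.053501 → 5.35%.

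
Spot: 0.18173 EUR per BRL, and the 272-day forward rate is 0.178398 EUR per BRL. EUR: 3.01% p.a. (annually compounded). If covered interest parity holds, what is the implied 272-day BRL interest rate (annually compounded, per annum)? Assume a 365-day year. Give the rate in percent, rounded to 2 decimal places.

T = 272/365 years.
By CIP, F/S equals the EUR-to-BRL growth ratio: 0.178398/0.18173 = 0.9816651.
The EUR side grows by (1 + 0.0301)^(272/365) = 1.0223457.
That pins the BRL growth at 1.0414404.
Annualise: 1.0414404^(365/272) − 1 = 0.056000 = 5.60%.

5.60%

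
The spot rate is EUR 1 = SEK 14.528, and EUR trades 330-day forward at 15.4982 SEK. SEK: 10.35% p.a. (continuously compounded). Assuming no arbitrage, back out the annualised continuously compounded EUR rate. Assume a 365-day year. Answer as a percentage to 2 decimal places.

3.20%

T = 330/365 years.
By CIP, F/S equals the SEK-to-EUR growth ratio: 15.4982/14.528 = 1.0667814.
The SEK side grows by e^(0.1035×330/365) = 1.0980933.
That pins the EUR growth at 1.0293517.
r = ln(1.0293517)/(330/365) = 0.031997 → 3.20%.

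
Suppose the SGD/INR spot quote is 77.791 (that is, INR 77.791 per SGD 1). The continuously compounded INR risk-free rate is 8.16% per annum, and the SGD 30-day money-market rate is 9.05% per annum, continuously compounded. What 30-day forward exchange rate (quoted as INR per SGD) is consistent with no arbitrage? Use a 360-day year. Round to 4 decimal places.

T = 30/360 years.
INR growth factor: e^(0.0816×30/360) = 1.00682317.
SGD growth factor: e^(0.0905×30/360) = 1.00757018.
Forward (INR per SGD) = 77.791 × 1.00682317 / 1.00757018 = 77.733326.

77.7333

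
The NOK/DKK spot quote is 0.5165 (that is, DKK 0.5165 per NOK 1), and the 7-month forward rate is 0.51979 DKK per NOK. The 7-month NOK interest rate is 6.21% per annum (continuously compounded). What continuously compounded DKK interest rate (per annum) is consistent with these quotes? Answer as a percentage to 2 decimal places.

T = 7/12 years.
CIP gives F = S · g_DKK/g_NOK, so g_DKK/g_NOK = 0.51979/0.5165 = 1.0063698.
NOK growth factor: e^(0.0621×7/12) = 1.0368891.
Hence g_DKK = 1.0434939.
Take logs: ln 1.0434939 / (7/12) = 0.072985, so 7.30%.

7.30%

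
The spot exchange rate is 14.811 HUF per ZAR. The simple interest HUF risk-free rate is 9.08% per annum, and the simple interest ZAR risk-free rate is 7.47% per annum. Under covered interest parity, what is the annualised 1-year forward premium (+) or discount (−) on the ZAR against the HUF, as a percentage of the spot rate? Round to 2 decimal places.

T = 1 year.
No-arbitrage forward: 14.811 × 1.090800 / 1.074700 = 15.032882 HUF/ZAR.
(F − S)/S ÷ T = (15.032882 − 14.811)/14.811/1 = 0.014981 → 1.50%.

+1.50%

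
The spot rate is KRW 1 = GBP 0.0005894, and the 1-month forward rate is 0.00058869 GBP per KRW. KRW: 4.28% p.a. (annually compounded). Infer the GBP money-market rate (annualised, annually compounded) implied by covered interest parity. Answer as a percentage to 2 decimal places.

2.78%

T = 1/12 years.
F/S = 0.00058869/0.0005894 = 0.9987954 = (growth of GBP) / (growth of KRW).
KRW growth factor: (1 + 0.0428)^(1/12) = 1.0034986.
Hence g_GBP = 1.0022898.
r = 1.0022898^(12/1) − 1 = 0.027826 → 2.78%.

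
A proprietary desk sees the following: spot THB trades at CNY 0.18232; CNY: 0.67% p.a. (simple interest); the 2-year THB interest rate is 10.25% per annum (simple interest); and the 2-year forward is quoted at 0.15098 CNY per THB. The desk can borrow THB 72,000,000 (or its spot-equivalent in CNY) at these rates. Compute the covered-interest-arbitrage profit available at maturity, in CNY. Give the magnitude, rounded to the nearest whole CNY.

CNY 203,918

T = 2 years.
Invest the THB and cover forward: 72,000,000 × 1.205000 × 0.15098 = CNY 13,099,024.80.
Convert at spot and invest in CNY: 72,000,000 × 0.18232 × 1.013400 = CNY 13,302,942.34.
The quoted forward undervalues THB, so borrow THB, convert to CNY at spot, deposit the CNY at 0.67%, and buy THB forward at 0.15098 to cover the loan.
The gap between the two covered legs is CNY 203,918.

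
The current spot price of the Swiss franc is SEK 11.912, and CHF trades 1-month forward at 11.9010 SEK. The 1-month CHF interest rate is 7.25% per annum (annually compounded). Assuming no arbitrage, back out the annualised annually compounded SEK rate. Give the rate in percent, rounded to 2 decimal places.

6.07%

T = 1/12 years.
By CIP, F/S equals the SEK-to-CHF growth ratio: 11.901/11.912 = 0.9990766.
The CHF side grows by (1 + 0.0725)^(1/12) = 1.0058497.
That pins the SEK growth at 1.0049209.
Annualise: 1.0049209^(12/1) − 1 = 0.060676 = 6.07%.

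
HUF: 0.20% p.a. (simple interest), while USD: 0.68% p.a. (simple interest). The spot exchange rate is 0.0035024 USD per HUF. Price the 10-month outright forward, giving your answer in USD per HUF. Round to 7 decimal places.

0.0035164

T = 10/12 years.
Growth of 1 USD over T: 1 + 0.0068×10/12 = 1.0056667.
HUF growth factor: 1 + 0.0020×10/12 = 1.0016667.
CIP: F = S · (grow USD)/(grow HUF) = 0.0035024 × 1.0056667/1.0016667 = 0.003516386 USD per HUF.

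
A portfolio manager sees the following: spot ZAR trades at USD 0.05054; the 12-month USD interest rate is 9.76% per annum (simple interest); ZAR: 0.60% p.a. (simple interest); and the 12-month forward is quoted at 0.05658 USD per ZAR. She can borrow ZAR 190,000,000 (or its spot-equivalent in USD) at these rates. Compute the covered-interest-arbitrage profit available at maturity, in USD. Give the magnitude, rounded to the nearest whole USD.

T = 1 year.
Route A — deposit ZAR, sell forward: 190,000,000 × 1.006000 × 0.05658 = USD 10,814,701.20.
Route B — convert at spot, deposit USD: 190,000,000 × 0.05054 × 1.097600 = USD 10,539,813.76.
The quoted forward overvalues ZAR, so borrow USD, buy ZAR at spot, deposit the ZAR at 0.60%, and sell the proceeds forward at 0.05658.
Arbitrage profit = |10,814,701.20 − 10,539,813.76| = USD 274,887.

USD 274,887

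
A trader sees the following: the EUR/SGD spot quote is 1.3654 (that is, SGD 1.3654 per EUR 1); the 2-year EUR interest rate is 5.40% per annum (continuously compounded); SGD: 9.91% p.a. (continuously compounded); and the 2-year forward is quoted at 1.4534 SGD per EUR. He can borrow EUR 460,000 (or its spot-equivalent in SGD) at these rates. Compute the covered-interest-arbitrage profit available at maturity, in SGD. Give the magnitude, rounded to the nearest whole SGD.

T = 2 years.
Route A — deposit EUR, sell forward: 460,000 × 1.11404775 × 1.4534 = SGD 744,812.22.
Route B — convert at spot, deposit SGD: 460,000 × 1.3654 × 1.21920621 = SGD 765,763.91.
The quoted forward undervalues EUR, so borrow EUR, convert to SGD at spot, deposit the SGD at 9.91%, and buy EUR forward at 1.4534 to cover the loan.
The gap between the two covered legs is SGD 20,952.

SGD 20,952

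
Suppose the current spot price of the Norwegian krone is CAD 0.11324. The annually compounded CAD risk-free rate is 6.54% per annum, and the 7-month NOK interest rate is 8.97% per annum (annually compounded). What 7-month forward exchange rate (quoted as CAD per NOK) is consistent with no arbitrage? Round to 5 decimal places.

T = 7/12 years.
CAD growth factor: (1 + 0.0654)^(7/12) = 1.0376457.
NOK growth factor: (1 + 0.0897)^(7/12) = 1.0513865.
So F = 0.11324 × 1.0376457 / 1.0513865 = 0.1117600 (CAD/NOK).

0.11176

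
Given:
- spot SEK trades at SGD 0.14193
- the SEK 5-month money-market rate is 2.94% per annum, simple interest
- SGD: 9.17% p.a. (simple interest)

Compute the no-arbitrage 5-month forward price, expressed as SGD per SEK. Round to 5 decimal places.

0.14557

T = 5/12 years.
SGD growth factor: 1 + 0.0917×5/12 = 1.0382083.
SEK growth factor: 1 + 0.0294×5/12 = 1.012250.
Forward (SGD per SEK) = 0.14193 × 1.0382083 / 1.012250 = 0.1455697.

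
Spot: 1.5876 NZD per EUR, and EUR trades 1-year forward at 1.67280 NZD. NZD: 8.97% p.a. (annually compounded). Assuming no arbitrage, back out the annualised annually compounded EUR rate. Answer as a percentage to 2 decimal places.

3.42%

T = 1 year.
By CIP, F/S equals the NZD-to-EUR growth ratio: 1.6728/1.5876 = 1.0536659.
The NZD side grows by (1 + 0.0897)^1 = 1.089700.
So the EUR growth factor = 1.0341988.
r = 1.0341988^(1/1) − 1 = 0.034199 → 3.42%.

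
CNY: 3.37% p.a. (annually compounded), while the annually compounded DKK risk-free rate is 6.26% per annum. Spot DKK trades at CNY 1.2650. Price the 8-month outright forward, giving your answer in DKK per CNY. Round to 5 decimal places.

0.80518

T = 8/12 years.
CNY growth factor: (1 + 0.0337)^(8/12) = 1.0223423.
DKK accumulates by (1 + 0.0626)^(8/12) = 1.0413096.
Forward (CNY per DKK) = 1.265 × 1.0223423 / 1.0413096 = 1.241958.
Invert for DKK per CNY: 1 / 1.241958 = 0.80518.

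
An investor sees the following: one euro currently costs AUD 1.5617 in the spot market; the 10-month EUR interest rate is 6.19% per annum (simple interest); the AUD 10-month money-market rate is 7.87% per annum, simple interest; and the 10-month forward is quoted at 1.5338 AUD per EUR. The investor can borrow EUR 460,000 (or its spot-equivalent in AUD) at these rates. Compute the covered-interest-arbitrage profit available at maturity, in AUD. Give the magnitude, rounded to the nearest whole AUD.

T = 10/12 years.
Keep in EUR, deliver into the forward: 460,000·1.05158333·1.5338 = AUD 741,942.52.
Swap to AUD now, deposit: 460,000·1.5617·1.06558333 = AUD 765,495.88.
The quoted forward undervalues EUR, so borrow EUR, convert to AUD at spot, deposit the AUD at 7.87%, and buy EUR forward at 1.5338 to cover the loan.
Profit = 765,495.88 − 741,942.52 = AUD 23,553.

AUD 23,553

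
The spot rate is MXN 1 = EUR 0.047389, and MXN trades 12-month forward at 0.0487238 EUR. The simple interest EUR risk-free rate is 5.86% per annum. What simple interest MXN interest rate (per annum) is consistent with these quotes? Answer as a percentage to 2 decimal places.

T = 1 year.
CIP gives F = S · g_EUR/g_MXN, so g_EUR/g_MXN = 0.0487238/0.047389 = 1.0281669.
EUR growth factor: 1 + 0.0586×1 = 1.058600.
Hence g_MXN = 1.0295994.
(1.0295994 − 1)/T = 0.029599, i.e. 2.96%.

2.96%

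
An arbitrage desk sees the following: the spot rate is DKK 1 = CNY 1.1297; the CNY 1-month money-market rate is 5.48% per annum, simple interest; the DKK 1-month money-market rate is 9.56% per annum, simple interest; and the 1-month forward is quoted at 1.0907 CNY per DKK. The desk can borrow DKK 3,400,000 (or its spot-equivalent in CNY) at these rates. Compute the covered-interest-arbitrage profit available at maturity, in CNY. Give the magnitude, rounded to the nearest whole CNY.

CNY 120,597

T = 1/12 years.
Keep in DKK, deliver into the forward: 3,400,000·1.007966667·1.0907 = CNY 3,737,923.43.
Swap to CNY now, deposit: 3,400,000·1.1297·1.004566667 = CNY 3,858,520.48.
The quoted forward undervalues DKK, so borrow DKK, convert to CNY at spot, deposit the CNY at 5.48%, and buy DKK forward at 1.0907 to cover the loan.
The gap between the two covered legs is CNY 120,597.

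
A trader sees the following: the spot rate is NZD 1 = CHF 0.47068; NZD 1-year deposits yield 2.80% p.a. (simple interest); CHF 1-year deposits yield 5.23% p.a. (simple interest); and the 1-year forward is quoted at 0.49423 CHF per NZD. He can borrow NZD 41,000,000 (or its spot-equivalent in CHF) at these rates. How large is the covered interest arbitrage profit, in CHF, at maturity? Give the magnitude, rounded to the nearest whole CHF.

T = 1 year.
Invest the NZD and cover forward: 41,000,000 × 1.028000 × 0.49423 = CHF 20,830,806.04.
Convert at spot and invest in CHF: 41,000,000 × 0.47068 × 1.052300 = CHF 20,307,159.12.
The quoted forward overvalues NZD, so borrow CHF, buy NZD at spot, deposit the NZD at 2.80%, and sell the proceeds forward at 0.49423.
The gap between the two covered legs is CHF 523,647.

CHF 523,647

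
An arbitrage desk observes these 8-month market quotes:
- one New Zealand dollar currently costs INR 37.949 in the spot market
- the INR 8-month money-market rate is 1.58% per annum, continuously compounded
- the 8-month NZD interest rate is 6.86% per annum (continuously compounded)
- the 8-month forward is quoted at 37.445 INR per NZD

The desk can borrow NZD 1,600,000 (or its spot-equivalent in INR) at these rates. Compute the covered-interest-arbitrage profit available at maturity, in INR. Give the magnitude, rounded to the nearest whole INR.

INR 1,354,248

T = 8/12 years.
Invest the NZD and cover forward: 1,600,000 × 1.0467952283 × 37.445 = INR 62,715,595.72.
Convert at spot and invest in INR: 1,600,000 × 37.949 × 1.0105890042 = INR 61,361,347.39.
The quoted forward overvalues NZD, so borrow INR, buy NZD at spot, deposit the NZD at 6.86%, and sell the proceeds forward at 37.445.
Arbitrage profit = |62,715,595.72 − 61,361,347.39| = INR 1,354,248.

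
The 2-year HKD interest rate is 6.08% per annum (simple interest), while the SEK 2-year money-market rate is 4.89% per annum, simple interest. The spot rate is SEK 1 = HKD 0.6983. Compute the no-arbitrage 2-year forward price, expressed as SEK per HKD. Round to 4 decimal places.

T = 2 years.
HKD growth factor: 1 + 0.0608×2 = 1.121600.
Growth of 1 SEK over T: 1 + 0.0489×2 = 1.097800.
Forward (HKD per SEK) = 0.6983 × 1.121600 / 1.097800 = 0.7134390.
Quoted the other way: 1/0.7134390 = 1.4017 SEK per HKD.

1.4017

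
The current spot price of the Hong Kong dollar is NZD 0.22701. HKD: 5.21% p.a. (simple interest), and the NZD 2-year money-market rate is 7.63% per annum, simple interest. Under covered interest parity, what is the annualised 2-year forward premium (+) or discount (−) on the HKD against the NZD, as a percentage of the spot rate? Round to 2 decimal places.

T = 2 years.
F = S · g_NZD/g_HKD = 0.22701 × 1.152600/1.104200 = 0.23696045.
(F − S)/S ÷ T = (0.23696045 − 0.22701)/0.22701/2 = 0.021916 → 2.19%.

+2.19%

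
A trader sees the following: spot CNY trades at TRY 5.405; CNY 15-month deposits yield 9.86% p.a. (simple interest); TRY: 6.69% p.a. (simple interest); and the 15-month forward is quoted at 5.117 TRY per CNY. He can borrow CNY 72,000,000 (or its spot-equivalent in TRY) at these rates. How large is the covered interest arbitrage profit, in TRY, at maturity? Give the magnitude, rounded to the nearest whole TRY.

T = 15/12 years.
Keep in CNY, deliver into the forward: 72,000,000·1.123250·5.117 = TRY 413,832,258.00.
Swap to TRY now, deposit: 72,000,000·5.405·1.083625 = TRY 421,703,505.00.
The quoted forward undervalues CNY, so borrow CNY, convert to TRY at spot, deposit the TRY at 6.69%, and buy CNY forward at 5.117 to cover the loan.
Arbitrage profit = |413,832,258.00 − 421,703,505.00| = TRY 7,871,247.

TRY 7,871,247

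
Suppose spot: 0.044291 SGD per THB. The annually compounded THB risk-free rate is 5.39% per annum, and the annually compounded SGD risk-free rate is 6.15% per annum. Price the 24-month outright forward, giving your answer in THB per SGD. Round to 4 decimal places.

T = 2 years.
SGD growth factor: (1 + 0.0615)^2 = 1.12678225.
THB accumulates by (1 + 0.0539)^2 = 1.11070521.
So F = 0.044291 × 1.12678225 / 1.11070521 = 0.044932096 (SGD/THB).
Invert for THB per SGD: 1 / 0.044932096 = 22.2558.

22.2558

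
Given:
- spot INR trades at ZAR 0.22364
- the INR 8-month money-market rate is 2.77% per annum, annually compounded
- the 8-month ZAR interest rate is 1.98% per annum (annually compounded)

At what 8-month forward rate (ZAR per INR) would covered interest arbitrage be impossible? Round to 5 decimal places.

0.22249

T = 8/12 years.
Growth of 1 ZAR over T: (1 + 0.0198)^(8/12) = 1.0131568.
Growth of 1 INR over T: (1 + 0.0277)^(8/12) = 1.0183824.
Forward (ZAR per INR) = 0.22364 × 1.0131568 / 1.0183824 = 0.2224924.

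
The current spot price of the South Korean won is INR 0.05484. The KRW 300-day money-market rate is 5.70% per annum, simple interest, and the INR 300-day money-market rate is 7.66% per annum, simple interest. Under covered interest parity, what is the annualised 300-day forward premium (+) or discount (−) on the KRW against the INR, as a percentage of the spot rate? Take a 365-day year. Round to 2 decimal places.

T = 300/365 years.
No-arbitrage forward: 0.05484 × 1.0629589 / 1.0468493 = 0.05568391 INR/KRW.
(F − S)/S ÷ T = (0.05568391 − 0.05484)/0.05484/(300/365) = 0.018723 → 1.87%.

+1.87%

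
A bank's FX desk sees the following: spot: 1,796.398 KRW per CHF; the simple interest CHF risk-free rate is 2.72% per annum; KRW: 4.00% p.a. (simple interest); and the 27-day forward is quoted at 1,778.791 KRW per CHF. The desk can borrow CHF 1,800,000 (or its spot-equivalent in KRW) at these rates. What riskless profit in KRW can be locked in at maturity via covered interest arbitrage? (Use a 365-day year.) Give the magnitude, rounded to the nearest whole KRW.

T = 27/365 years.
Route A — deposit CHF, sell forward: 1,800,000 × 1.002012054795 × 1778.791 = KRW 3,208,266,044.93.
Route B — convert at spot, deposit KRW: 1,800,000 × 1796.398 × 1.00295890411 = KRW 3,243,084,064.97.
The quoted forward undervalues CHF, so borrow CHF, convert to KRW at spot, deposit the KRW at 4.00%, and buy CHF forward at 1,778.791 to cover the loan.
The gap between the two covered legs is KRW 34,818,020.

KRW 34,818,020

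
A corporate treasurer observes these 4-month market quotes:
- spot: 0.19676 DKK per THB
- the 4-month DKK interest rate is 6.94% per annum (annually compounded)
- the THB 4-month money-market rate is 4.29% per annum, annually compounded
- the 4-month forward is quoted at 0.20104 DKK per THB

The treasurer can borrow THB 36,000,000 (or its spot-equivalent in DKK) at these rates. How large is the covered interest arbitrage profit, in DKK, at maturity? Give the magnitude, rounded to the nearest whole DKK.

T = 4/12 years.
Invest the THB and cover forward: 36,000,000 × 1.014100249 × 0.20104 = DKK 7,339,489.71.
Convert at spot and invest in DKK: 36,000,000 × 0.19676 × 1.022617907 = DKK 7,243,570.78.
The quoted forward overvalues THB, so borrow DKK, buy THB at spot, deposit the THB at 4.29%, and sell the proceeds forward at 0.20104.
The gap between the two covered legs is DKK 95,919.

DKK 95,919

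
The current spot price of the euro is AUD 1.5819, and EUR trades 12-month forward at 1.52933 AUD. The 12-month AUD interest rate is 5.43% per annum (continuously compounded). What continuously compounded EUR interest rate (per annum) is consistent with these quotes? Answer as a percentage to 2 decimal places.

T = 1 year.
CIP gives F = S · g_AUD/g_EUR, so g_AUD/g_EUR = 1.52933/1.5819 = 0.9667678.
AUD growth factor: e^(0.0543×1) = 1.0558013.
So the EUR growth factor = 1.092094.
r = ln(1.092094)/1 = 0.088097 → 8.81%.

8.81%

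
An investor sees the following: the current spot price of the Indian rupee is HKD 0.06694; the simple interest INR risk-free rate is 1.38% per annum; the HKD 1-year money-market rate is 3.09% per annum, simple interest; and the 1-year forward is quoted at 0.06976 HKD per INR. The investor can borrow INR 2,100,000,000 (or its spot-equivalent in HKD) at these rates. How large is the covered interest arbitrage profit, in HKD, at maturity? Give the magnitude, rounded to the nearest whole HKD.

T = 1 year.
Route A — deposit INR, sell forward: 2,100,000,000 × 1.013800 × 0.06976 = HKD 148,517,644.80.
Route B — convert at spot, deposit HKD: 2,100,000,000 × 0.06694 × 1.030900 = HKD 144,917,736.60.
The quoted forward overvalues INR, so borrow HKD, buy INR at spot, deposit the INR at 1.38%, and sell the proceeds forward at 0.06976.
The gap between the two covered legs is HKD 3,599,908.

HKD 3,599,908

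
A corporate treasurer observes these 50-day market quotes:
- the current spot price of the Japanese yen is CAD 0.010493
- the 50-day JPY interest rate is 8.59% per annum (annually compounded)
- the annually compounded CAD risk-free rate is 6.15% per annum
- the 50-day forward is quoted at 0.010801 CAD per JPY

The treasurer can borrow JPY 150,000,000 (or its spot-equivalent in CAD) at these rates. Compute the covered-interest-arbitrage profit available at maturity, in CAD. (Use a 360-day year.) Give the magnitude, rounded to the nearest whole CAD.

T = 50/360 years.
Invest the JPY and cover forward: 150,000,000 × 1.011511466 × 0.010801 = CAD 1,638,800.30.
Convert at spot and invest in CAD: 150,000,000 × 0.010493 × 1.008323757 = CAD 1,587,051.18.
The quoted forward overvalues JPY, so borrow CAD, buy JPY at spot, deposit the JPY at 8.59%, and sell the proceeds forward at 0.010801.
Arbitrage profit = |1,638,800.30 − 1,587,051.18| = CAD 51,749.

CAD 51,749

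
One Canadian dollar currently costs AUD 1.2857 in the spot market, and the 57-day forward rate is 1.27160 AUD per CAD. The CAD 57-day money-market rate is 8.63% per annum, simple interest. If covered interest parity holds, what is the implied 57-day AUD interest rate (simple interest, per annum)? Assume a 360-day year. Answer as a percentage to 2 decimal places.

1.61%

T = 57/360 years.
F/S = 1.2716/1.2857 = 0.9890332 = (growth of AUD) / (growth of CAD).
The CAD side grows by 1 + 0.0863×57/360 = 1.0136642.
Hence g_AUD = 1.0025475.
r = (1.0025475 − 1)/(57/360) = 0.016089 → 1.61%.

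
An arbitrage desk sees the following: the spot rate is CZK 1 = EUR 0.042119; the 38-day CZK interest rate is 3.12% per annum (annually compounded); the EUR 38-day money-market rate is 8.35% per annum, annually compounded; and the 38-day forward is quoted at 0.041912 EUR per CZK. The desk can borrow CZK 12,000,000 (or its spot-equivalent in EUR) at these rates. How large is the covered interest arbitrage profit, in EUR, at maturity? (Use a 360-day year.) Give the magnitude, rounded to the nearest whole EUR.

EUR 5,147

T = 38/360 years.
Invest the CZK and cover forward: 12,000,000 × 1.00324827 × 0.041912 = EUR 504,577.70.
Convert at spot and invest in EUR: 12,000,000 × 0.042119 × 1.00850112 = EUR 509,724.70.
The quoted forward undervalues CZK, so borrow CZK, convert to EUR at spot, deposit the EUR at 8.35%, and buy CZK forward at 0.041912 to cover the loan.
Profit = 509,724.70 − 504,577.70 = EUR 5,147.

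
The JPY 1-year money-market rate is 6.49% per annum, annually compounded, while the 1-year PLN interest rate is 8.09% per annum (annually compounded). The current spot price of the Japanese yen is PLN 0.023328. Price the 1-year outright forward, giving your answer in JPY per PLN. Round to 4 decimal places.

42.2324

T = 1 year.
PLN accumulates by (1 + 0.0809)^1 = 1.080900.
JPY growth factor: (1 + 0.0649)^1 = 1.064900.
CIP: F = S · (grow PLN)/(grow JPY) = 0.023328 × 1.080900/1.064900 = 0.023678501 PLN per JPY.
Quoted the other way: 1/0.023678501 = 42.2324 JPY per PLN.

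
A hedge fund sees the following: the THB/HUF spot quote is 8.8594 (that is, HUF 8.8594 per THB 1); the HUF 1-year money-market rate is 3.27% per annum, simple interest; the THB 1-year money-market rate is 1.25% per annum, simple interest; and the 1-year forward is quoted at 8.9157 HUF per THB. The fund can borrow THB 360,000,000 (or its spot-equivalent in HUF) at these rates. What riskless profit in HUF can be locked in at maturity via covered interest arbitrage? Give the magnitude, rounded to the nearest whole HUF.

T = 1 year.
Keep in THB, deliver into the forward: 360,000,000·1.012500·8.9157 = HUF 3,249,772,650.00.
Swap to HUF now, deposit: 360,000,000·8.8594·1.032700 = HUF 3,293,676,856.80.
The quoted forward undervalues THB, so borrow THB, convert to HUF at spot, deposit the HUF at 3.27%, and buy THB forward at 8.9157 to cover the loan.
The gap between the two covered legs is HUF 43,904,207.

HUF 43,904,207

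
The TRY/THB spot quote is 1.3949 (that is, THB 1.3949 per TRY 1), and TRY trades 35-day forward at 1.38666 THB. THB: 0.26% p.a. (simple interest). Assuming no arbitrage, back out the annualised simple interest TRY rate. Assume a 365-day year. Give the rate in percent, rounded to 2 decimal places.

6.46%

T = 35/365 years.
F/S = 1.38666/1.3949 = 0.9940928 = (growth of THB) / (growth of TRY).
THB growth factor: 1 + 0.0026×35/365 = 1.0002493.
Hence g_TRY = 1.0061931.
r = (1.0061931 − 1)/(35/365) = 0.064585 → 6.46%.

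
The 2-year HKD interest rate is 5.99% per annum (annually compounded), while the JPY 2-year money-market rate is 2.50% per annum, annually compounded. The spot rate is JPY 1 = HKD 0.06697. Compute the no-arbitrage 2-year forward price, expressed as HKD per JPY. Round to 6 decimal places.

0.071608

T = 2 years.
HKD growth factor: (1 + 0.0599)^2 = 1.123388.
JPY accumulates by (1 + 0.0250)^2 = 1.050625.
So F = 0.06697 × 1.123388 / 1.050625 = 0.07160813 (HKD/JPY).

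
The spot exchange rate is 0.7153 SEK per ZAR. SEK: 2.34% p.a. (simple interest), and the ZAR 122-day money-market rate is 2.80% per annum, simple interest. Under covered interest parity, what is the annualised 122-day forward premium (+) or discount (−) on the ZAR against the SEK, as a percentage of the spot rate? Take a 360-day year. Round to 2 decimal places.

-0.46%

T = 122/360 years.
CIP forward (SEK per ZAR) = 0.7153 × 1.007930/1.0094889 = 0.7141954.
Annualised premium = (F − S)/S × (1/T) = (0.7141954 − 0.7153)/0.7153 ÷ (122/360) = -0.46%.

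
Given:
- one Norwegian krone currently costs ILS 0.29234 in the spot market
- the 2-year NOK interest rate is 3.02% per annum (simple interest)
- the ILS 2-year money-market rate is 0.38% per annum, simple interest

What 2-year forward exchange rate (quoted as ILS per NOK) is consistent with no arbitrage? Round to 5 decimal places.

0.27778

T = 2 years.
Growth of 1 ILS over T: 1 + 0.0038×2 = 1.007600.
NOK accumulates by 1 + 0.0302×2 = 1.060400.
CIP: F = S · (grow ILS)/(grow NOK) = 0.29234 × 1.007600/1.060400 = 0.2777837 ILS per NOK.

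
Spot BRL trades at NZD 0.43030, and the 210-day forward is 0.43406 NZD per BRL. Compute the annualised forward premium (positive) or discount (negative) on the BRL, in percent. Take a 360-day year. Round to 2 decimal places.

T = 210/360 years.
(F − S)/S = (0.43406 − 0.4303)/0.4303 = 0.0087381.
Annualise by dividing by T: 0.0087381 / (210/360) = 0.014980 → 1.50%.

+1.50%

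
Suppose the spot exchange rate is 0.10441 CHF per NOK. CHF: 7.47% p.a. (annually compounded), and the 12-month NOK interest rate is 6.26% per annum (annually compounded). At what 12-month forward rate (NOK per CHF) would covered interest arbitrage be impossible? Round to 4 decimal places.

9.4698

T = 1 year.
Growth of 1 CHF over T: (1 + 0.0747)^1 = 1.074700.
Growth of 1 NOK over T: (1 + 0.0626)^1 = 1.062600.
So F = 0.10441 × 1.074700 / 1.062600 = 0.1055989 (CHF/NOK).
Quoted the other way: 1/0.1055989 = 9.4698 NOK per CHF.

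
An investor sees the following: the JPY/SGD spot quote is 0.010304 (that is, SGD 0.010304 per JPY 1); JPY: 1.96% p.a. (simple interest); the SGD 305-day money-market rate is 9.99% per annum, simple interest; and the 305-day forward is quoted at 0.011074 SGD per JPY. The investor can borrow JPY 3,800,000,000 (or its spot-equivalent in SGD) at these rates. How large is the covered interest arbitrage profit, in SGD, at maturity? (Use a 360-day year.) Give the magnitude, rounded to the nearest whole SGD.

SGD 310,783

T = 305/360 years.
Route A — deposit JPY, sell forward: 3,800,000,000 × 1.0166055556 × 0.011074 = SGD 42,779,981.71.
Route B — convert at spot, deposit SGD: 3,800,000,000 × 0.010304 × 1.0846375 = SGD 42,469,198.24.
The quoted forward overvalues JPY, so borrow SGD, buy JPY at spot, deposit the JPY at 1.96%, and sell the proceeds forward at 0.011074.
Arbitrage profit = |42,779,981.71 − 42,469,198.24| = SGD 310,783.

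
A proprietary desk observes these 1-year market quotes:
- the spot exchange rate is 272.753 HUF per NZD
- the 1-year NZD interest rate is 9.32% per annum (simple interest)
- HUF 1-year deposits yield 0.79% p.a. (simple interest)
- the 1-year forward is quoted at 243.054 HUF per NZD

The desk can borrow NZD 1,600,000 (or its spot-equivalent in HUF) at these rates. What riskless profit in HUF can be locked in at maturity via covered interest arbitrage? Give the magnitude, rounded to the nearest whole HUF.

HUF 14,721,785

T = 1 year.
Invest the NZD and cover forward: 1,600,000 × 1.093200 × 243.054 = HUF 425,130,612.48.
Convert at spot and invest in HUF: 1,600,000 × 272.753 × 1.007900 = HUF 439,852,397.92.
The quoted forward undervalues NZD, so borrow NZD, convert to HUF at spot, deposit the HUF at 0.79%, and buy NZD forward at 243.054 to cover the loan.
Profit = 439,852,397.92 − 425,130,612.48 = HUF 14,721,785.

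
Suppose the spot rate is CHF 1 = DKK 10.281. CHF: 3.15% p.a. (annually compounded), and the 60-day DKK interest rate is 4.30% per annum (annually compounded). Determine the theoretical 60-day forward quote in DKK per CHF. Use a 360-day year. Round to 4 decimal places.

10.3000

T = 60/360 years.
DKK accumulates by (1 + 0.0430)^(60/360) = 1.00704154.
CHF accumulates by (1 + 0.0315)^(60/360) = 1.00518239.
CIP: F = S · (grow DKK)/(grow CHF) = 10.281 × 1.00704154/1.00518239 = 10.300015 DKK per CHF.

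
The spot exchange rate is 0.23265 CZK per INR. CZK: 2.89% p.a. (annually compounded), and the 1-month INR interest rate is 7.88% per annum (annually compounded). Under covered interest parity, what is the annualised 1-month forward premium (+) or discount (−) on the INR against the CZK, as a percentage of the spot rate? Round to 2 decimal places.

T = 1/12 years.
F = S · g_CZK/g_INR = 0.23265 × 1.002377/1.0063408 = 0.23173363.
Annualised premium = (F − S)/S × (1/T) = (0.23173363 − 0.23265)/0.23265 ÷ (1/12) = -4.73%.

-4.73%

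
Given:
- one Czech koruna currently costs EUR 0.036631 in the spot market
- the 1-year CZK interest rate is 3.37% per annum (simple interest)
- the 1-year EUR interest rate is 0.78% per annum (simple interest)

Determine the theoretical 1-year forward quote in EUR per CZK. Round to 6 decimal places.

T = 1 year.
Growth of 1 EUR over T: 1 + 0.0078×1 = 1.007800.
Growth of 1 CZK over T: 1 + 0.0337×1 = 1.033700.
CIP: F = S · (grow EUR)/(grow CZK) = 0.036631 × 1.007800/1.033700 = 0.03571319 EUR per CZK.

0.035713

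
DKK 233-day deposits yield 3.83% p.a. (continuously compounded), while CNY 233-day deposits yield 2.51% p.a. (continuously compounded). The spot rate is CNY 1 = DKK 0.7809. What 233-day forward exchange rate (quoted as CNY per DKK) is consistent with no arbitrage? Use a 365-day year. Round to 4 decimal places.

1.2698

T = 233/365 years.
DKK accumulates by e^(0.0383×233/365) = 1.0247504.
CNY accumulates by e^(0.0251×233/365) = 1.0161518.
CIP: F = S · (grow DKK)/(grow CNY) = 0.7809 × 1.0247504/1.0161518 = 0.7875079 DKK per CNY.
Quoted the other way: 1/0.7875079 = 1.2698 CNY per DKK.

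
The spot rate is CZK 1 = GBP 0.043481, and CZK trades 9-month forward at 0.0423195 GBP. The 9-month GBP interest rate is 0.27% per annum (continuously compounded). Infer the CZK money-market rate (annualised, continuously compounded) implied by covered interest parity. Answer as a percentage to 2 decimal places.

3.88%

T = 9/12 years.
CIP gives F = S · g_GBP/g_CZK, so g_GBP/g_CZK = 0.0423195/0.043481 = 0.9732872.
GBP growth factor: e^(0.0027×9/12) = 1.0020271.
So the CZK growth factor = 1.0295287.
Take logs: ln 1.0295287 / (9/12) = 0.038801, so 3.88%.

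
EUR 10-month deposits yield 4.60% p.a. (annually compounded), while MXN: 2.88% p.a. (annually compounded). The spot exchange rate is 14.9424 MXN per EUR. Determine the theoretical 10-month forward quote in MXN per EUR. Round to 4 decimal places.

T = 10/12 years.
Growth of 1 MXN over T: (1 + 0.0288)^(10/12) = 1.02394304.
Growth of 1 EUR over T: (1 + 0.0460)^(10/12) = 1.03818895.
CIP: F = S · (grow MXN)/(grow EUR) = 14.9424 × 1.02394304/1.03818895 = 14.737362 MXN per EUR.

14.7374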